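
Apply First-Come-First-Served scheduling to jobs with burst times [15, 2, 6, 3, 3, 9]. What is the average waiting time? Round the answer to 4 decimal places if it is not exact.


FCFS order (as given): [15, 2, 6, 3, 3, 9]
Waiting times:
  Job 1: wait = 0
  Job 2: wait = 15
  Job 3: wait = 17
  Job 4: wait = 23
  Job 5: wait = 26
  Job 6: wait = 29
Sum of waiting times = 110
Average waiting time = 110/6 = 18.3333

18.3333


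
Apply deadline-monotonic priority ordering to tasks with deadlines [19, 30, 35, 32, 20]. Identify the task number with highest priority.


Sort tasks by relative deadline (ascending):
  Task 1: deadline = 19
  Task 5: deadline = 20
  Task 2: deadline = 30
  Task 4: deadline = 32
  Task 3: deadline = 35
Priority order (highest first): [1, 5, 2, 4, 3]
Highest priority task = 1

1


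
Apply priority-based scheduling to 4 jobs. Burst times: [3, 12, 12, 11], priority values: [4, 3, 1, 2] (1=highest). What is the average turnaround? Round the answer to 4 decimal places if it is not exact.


Sort by priority (ascending = highest first):
Order: [(1, 12), (2, 11), (3, 12), (4, 3)]
Completion times:
  Priority 1, burst=12, C=12
  Priority 2, burst=11, C=23
  Priority 3, burst=12, C=35
  Priority 4, burst=3, C=38
Average turnaround = 108/4 = 27.0

27.0


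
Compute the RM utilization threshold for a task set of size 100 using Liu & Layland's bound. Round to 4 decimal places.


Compute 2^(1/100) = 1.0069555501
Subtract 1: 1.0069555501 - 1 = 0.0069555501
Multiply by n: 100 * 0.0069555501 = 0.6955550100
Round to 4 dp: 0.6956

0.6956


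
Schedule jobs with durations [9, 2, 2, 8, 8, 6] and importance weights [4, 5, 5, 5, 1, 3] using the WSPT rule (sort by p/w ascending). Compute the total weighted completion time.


Compute p/w ratios and sort ascending (WSPT): [(2, 5), (2, 5), (8, 5), (6, 3), (9, 4), (8, 1)]
Compute weighted completion times:
  Job (p=2,w=5): C=2, w*C=5*2=10
  Job (p=2,w=5): C=4, w*C=5*4=20
  Job (p=8,w=5): C=12, w*C=5*12=60
  Job (p=6,w=3): C=18, w*C=3*18=54
  Job (p=9,w=4): C=27, w*C=4*27=108
  Job (p=8,w=1): C=35, w*C=1*35=35
Total weighted completion time = 287

287


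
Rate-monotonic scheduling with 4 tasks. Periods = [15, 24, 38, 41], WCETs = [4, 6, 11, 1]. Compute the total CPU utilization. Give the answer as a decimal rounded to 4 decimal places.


Compute individual utilizations (exact fractions):
  Task 1: C/T = 4/15 (approx. 0.2667)
  Task 2: C/T = 6/24 = 1/4 (approx. 0.25)
  Task 3: C/T = 11/38 (approx. 0.2895)
  Task 4: C/T = 1/41 (approx. 0.0244)
Total utilization U = 4/15 + 1/4 + 11/38 + 1/41 = 38819/46740
Rounded to 4 decimal places: U = 0.8305
RM (Liu & Layland) bound for 4 tasks = 0.756828; compare with U = 38819/46740 (approx. 0.830531)
bound < U <= 1, so the RM sufficient condition is not met (inconclusive; an exact test such as response-time analysis is needed).

0.8305


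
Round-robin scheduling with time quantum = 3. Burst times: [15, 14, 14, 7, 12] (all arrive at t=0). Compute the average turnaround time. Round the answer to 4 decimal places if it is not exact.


Time quantum = 3
Execution trace:
  J1 runs 3 units, time = 3
  J2 runs 3 units, time = 6
  J3 runs 3 units, time = 9
  J4 runs 3 units, time = 12
  J5 runs 3 units, time = 15
  J1 runs 3 units, time = 18
  J2 runs 3 units, time = 21
  J3 runs 3 units, time = 24
  J4 runs 3 units, time = 27
  J5 runs 3 units, time = 30
  J1 runs 3 units, time = 33
  J2 runs 3 units, time = 36
  J3 runs 3 units, time = 39
  J4 runs 1 units, time = 40
  J5 runs 3 units, time = 43
  J1 runs 3 units, time = 46
  J2 runs 3 units, time = 49
  J3 runs 3 units, time = 52
  J5 runs 3 units, time = 55
  J1 runs 3 units, time = 58
  J2 runs 2 units, time = 60
  J3 runs 2 units, time = 62
Finish times: [58, 60, 62, 40, 55]
Average turnaround = 275/5 = 55.0

55.0


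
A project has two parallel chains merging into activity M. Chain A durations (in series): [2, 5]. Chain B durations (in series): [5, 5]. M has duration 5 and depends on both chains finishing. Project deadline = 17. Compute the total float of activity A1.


Forward pass: ES(A1) = sum of predecessors on chain A = 0
EF = ES + duration = 0 + 2 = 2
Backward pass: LF(M) = deadline = 17; LS(M) = 17 - 5 = 12
LF(A1) = LS(M) - sum(successors on chain A) = 12 - 5 = 7
LS = LF - duration = 7 - 2 = 5
Total float = LS - ES = 5 - 0 = 5

5


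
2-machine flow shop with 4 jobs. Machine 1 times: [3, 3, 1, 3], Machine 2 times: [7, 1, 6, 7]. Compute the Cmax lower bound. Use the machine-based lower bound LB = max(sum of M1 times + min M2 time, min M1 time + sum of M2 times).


LB1 = sum(M1 times) + min(M2 times) = 10 + 1 = 11
LB2 = min(M1 times) + sum(M2 times) = 1 + 21 = 22
Lower bound = max(LB1, LB2) = max(11, 22) = 22

22


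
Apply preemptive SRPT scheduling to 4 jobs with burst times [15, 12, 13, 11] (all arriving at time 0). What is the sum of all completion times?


Since all jobs arrive at t=0, SRPT equals SPT ordering.
SPT order: [11, 12, 13, 15]
Completion times:
  Job 1: p=11, C=11
  Job 2: p=12, C=23
  Job 3: p=13, C=36
  Job 4: p=15, C=51
Total completion time = 11 + 23 + 36 + 51 = 121

121


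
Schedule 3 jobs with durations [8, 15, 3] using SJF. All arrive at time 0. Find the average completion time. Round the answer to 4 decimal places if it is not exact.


SJF order (ascending): [3, 8, 15]
Completion times:
  Job 1: burst=3, C=3
  Job 2: burst=8, C=11
  Job 3: burst=15, C=26
Average completion = 40/3 = 13.3333

13.3333


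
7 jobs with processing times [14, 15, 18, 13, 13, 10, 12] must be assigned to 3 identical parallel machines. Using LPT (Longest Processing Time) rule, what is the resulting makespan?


Sort jobs in decreasing order (LPT): [18, 15, 14, 13, 13, 12, 10]
Assign each job to the least loaded machine:
  Machine 1: jobs [18, 12], load = 30
  Machine 2: jobs [15, 13], load = 28
  Machine 3: jobs [14, 13, 10], load = 37
Makespan = max load = 37

37


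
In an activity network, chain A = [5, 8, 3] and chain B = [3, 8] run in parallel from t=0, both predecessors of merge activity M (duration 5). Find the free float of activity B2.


ES(B2) = sum of predecessors on chain B = 3
EF(B2) = ES + duration = 3 + 8 = 11
Successor of B2 is M. ES(M) = max(sum(A), sum(B)) = max(16, 11) = 16
Free float = ES(successor) - EF(current) = 16 - 11 = 5

5


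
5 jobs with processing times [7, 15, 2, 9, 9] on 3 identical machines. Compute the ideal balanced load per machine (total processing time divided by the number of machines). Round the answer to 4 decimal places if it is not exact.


Total processing time = 7 + 15 + 2 + 9 + 9 = 42
Number of machines = 3
Ideal balanced load = 42 / 3 = 14.0

14.0


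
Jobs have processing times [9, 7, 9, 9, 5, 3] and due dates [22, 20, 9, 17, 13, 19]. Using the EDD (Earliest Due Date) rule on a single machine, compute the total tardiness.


Sort by due date (EDD order): [(9, 9), (5, 13), (9, 17), (3, 19), (7, 20), (9, 22)]
Compute completion times and tardiness:
  Job 1: p=9, d=9, C=9, tardiness=max(0,9-9)=0
  Job 2: p=5, d=13, C=14, tardiness=max(0,14-13)=1
  Job 3: p=9, d=17, C=23, tardiness=max(0,23-17)=6
  Job 4: p=3, d=19, C=26, tardiness=max(0,26-19)=7
  Job 5: p=7, d=20, C=33, tardiness=max(0,33-20)=13
  Job 6: p=9, d=22, C=42, tardiness=max(0,42-22)=20
Total tardiness = 47

47


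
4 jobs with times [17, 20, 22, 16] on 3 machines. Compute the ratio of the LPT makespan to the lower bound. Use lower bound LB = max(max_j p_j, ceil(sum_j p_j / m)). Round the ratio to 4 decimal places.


LPT order: [22, 20, 17, 16]
Machine loads after assignment: [22, 20, 33]
LPT makespan = 33
Lower bound = max(max_job, ceil(total/3)) = max(22, 25) = 25
Ratio = 33 / 25 = 1.32

1.32


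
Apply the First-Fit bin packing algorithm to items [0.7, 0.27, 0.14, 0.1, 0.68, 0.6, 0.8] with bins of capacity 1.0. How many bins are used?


Place items sequentially using First-Fit:
  Item 0.7 -> new Bin 1
  Item 0.27 -> Bin 1 (now 0.97)
  Item 0.14 -> new Bin 2
  Item 0.1 -> Bin 2 (now 0.24)
  Item 0.68 -> Bin 2 (now 0.92)
  Item 0.6 -> new Bin 3
  Item 0.8 -> new Bin 4
Total bins used = 4

4


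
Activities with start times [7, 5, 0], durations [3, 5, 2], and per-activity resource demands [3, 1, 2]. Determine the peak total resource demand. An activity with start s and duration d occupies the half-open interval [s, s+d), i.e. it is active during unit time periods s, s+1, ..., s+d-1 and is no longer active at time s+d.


Each activity i is active on [start_i, start_i + duration_i).
Compute total resource usage per time slot:
  t=0: active resources = [2], total = 2
  t=1: active resources = [2], total = 2
  t=2: active resources = [], total = 0
  t=3: active resources = [], total = 0
  t=4: active resources = [], total = 0
  t=5: active resources = [1], total = 1
  t=6: active resources = [1], total = 1
  t=7: active resources = [3, 1], total = 4
  t=8: active resources = [3, 1], total = 4
  t=9: active resources = [3, 1], total = 4
Peak resource demand = 4

4


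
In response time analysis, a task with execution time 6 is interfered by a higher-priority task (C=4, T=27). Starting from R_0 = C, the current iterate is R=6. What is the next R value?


R_next = C + ceil(R_prev / T_hp) * C_hp
ceil(6 / 27) = ceil(0.2222) = 1
Interference = 1 * 4 = 4
R_next = 6 + 4 = 10

10


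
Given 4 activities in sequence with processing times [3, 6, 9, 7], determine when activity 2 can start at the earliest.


Activity 2 starts after activities 1 through 1 complete.
Predecessor durations: [3]
ES = 3 = 3

3


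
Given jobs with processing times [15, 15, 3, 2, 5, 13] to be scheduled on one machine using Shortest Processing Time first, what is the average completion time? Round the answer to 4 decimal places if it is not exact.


Sort jobs by processing time (SPT order): [2, 3, 5, 13, 15, 15]
Compute completion times sequentially:
  Job 1: processing = 2, completes at 2
  Job 2: processing = 3, completes at 5
  Job 3: processing = 5, completes at 10
  Job 4: processing = 13, completes at 23
  Job 5: processing = 15, completes at 38
  Job 6: processing = 15, completes at 53
Sum of completion times = 131
Average completion time = 131/6 = 21.8333

21.8333


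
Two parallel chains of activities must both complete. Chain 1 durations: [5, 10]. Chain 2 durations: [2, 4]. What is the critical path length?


Path A total = 5 + 10 = 15
Path B total = 2 + 4 = 6
Critical path = longest path = max(15, 6) = 15

15


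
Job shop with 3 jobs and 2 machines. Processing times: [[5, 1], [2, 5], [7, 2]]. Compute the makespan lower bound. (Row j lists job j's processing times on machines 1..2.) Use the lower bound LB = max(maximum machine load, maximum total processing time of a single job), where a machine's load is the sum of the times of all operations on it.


Machine loads:
  Machine 1: 5 + 2 + 7 = 14
  Machine 2: 1 + 5 + 2 = 8
Max machine load = 14
Job totals:
  Job 1: 6
  Job 2: 7
  Job 3: 9
Max job total = 9
Lower bound = max(14, 9) = 14

14


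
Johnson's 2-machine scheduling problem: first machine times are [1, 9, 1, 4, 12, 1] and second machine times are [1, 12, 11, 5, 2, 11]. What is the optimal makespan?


Apply Johnson's rule:
  Group 1 (a <= b): [(1, 1, 1), (3, 1, 11), (6, 1, 11), (4, 4, 5), (2, 9, 12)]
  Group 2 (a > b): [(5, 12, 2)]
Optimal job order: [1, 3, 6, 4, 2, 5]
Schedule:
  Job 1: M1 done at 1, M2 done at 2
  Job 3: M1 done at 2, M2 done at 13
  Job 6: M1 done at 3, M2 done at 24
  Job 4: M1 done at 7, M2 done at 29
  Job 2: M1 done at 16, M2 done at 41
  Job 5: M1 done at 28, M2 done at 43
Makespan = 43

43


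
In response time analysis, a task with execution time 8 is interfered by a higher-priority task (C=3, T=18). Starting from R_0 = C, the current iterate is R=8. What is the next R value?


R_next = C + ceil(R_prev / T_hp) * C_hp
ceil(8 / 18) = ceil(0.4444) = 1
Interference = 1 * 3 = 3
R_next = 8 + 3 = 11

11


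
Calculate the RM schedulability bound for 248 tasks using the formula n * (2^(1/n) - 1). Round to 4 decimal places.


Compute 2^(1/248) = 1.0027988578
Subtract 1: 1.0027988578 - 1 = 0.0027988578
Multiply by n: 248 * 0.0027988578 = 0.6941167344
Round to 4 dp: 0.6941

0.6941


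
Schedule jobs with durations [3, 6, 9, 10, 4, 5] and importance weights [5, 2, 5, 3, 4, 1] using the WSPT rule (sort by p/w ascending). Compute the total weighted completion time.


Compute p/w ratios and sort ascending (WSPT): [(3, 5), (4, 4), (9, 5), (6, 2), (10, 3), (5, 1)]
Compute weighted completion times:
  Job (p=3,w=5): C=3, w*C=5*3=15
  Job (p=4,w=4): C=7, w*C=4*7=28
  Job (p=9,w=5): C=16, w*C=5*16=80
  Job (p=6,w=2): C=22, w*C=2*22=44
  Job (p=10,w=3): C=32, w*C=3*32=96
  Job (p=5,w=1): C=37, w*C=1*37=37
Total weighted completion time = 300

300


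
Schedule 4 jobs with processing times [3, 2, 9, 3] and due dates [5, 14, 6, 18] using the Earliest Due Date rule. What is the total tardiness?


Sort by due date (EDD order): [(3, 5), (9, 6), (2, 14), (3, 18)]
Compute completion times and tardiness:
  Job 1: p=3, d=5, C=3, tardiness=max(0,3-5)=0
  Job 2: p=9, d=6, C=12, tardiness=max(0,12-6)=6
  Job 3: p=2, d=14, C=14, tardiness=max(0,14-14)=0
  Job 4: p=3, d=18, C=17, tardiness=max(0,17-18)=0
Total tardiness = 6

6


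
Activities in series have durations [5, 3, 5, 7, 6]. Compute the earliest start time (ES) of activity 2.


Activity 2 starts after activities 1 through 1 complete.
Predecessor durations: [5]
ES = 5 = 5

5


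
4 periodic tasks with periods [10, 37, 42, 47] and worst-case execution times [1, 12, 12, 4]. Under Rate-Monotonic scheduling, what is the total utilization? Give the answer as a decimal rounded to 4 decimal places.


Compute individual utilizations (exact fractions):
  Task 1: C/T = 1/10 (approx. 0.1)
  Task 2: C/T = 12/37 (approx. 0.3243)
  Task 3: C/T = 12/42 = 2/7 (approx. 0.2857)
  Task 4: C/T = 4/47 (approx. 0.0851)
Total utilization U = 1/10 + 12/37 + 2/7 + 4/47 = 96793/121730
Rounded to 4 decimal places: U = 0.7951
RM (Liu & Layland) bound for 4 tasks = 0.756828; compare with U = 96793/121730 (approx. 0.795145)
bound < U <= 1, so the RM sufficient condition is not met (inconclusive; an exact test such as response-time analysis is needed).

0.7951


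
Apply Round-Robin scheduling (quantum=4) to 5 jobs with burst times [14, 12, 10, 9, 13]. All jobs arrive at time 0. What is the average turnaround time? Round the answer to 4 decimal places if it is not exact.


Time quantum = 4
Execution trace:
  J1 runs 4 units, time = 4
  J2 runs 4 units, time = 8
  J3 runs 4 units, time = 12
  J4 runs 4 units, time = 16
  J5 runs 4 units, time = 20
  J1 runs 4 units, time = 24
  J2 runs 4 units, time = 28
  J3 runs 4 units, time = 32
  J4 runs 4 units, time = 36
  J5 runs 4 units, time = 40
  J1 runs 4 units, time = 44
  J2 runs 4 units, time = 48
  J3 runs 2 units, time = 50
  J4 runs 1 units, time = 51
  J5 runs 4 units, time = 55
  J1 runs 2 units, time = 57
  J5 runs 1 units, time = 58
Finish times: [57, 48, 50, 51, 58]
Average turnaround = 264/5 = 52.8

52.8


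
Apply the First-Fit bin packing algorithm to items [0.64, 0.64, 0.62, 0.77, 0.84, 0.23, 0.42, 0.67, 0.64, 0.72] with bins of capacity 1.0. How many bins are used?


Place items sequentially using First-Fit:
  Item 0.64 -> new Bin 1
  Item 0.64 -> new Bin 2
  Item 0.62 -> new Bin 3
  Item 0.77 -> new Bin 4
  Item 0.84 -> new Bin 5
  Item 0.23 -> Bin 1 (now 0.87)
  Item 0.42 -> new Bin 6
  Item 0.67 -> new Bin 7
  Item 0.64 -> new Bin 8
  Item 0.72 -> new Bin 9
Total bins used = 9

9


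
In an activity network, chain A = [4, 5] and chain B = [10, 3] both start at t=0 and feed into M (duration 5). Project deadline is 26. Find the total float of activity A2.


Forward pass: ES(A2) = sum of predecessors on chain A = 4
EF = ES + duration = 4 + 5 = 9
Backward pass: LF(M) = deadline = 26; LS(M) = 26 - 5 = 21
LF(A2) = LS(M) - sum(successors on chain A) = 21 - 0 = 21
LS = LF - duration = 21 - 5 = 16
Total float = LS - ES = 16 - 4 = 12

12


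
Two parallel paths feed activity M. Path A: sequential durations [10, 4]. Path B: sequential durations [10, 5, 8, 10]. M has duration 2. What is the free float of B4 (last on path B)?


ES(B4) = sum of predecessors on chain B = 23
EF(B4) = ES + duration = 23 + 10 = 33
Successor of B4 is M. ES(M) = max(sum(A), sum(B)) = max(14, 33) = 33
Free float = ES(successor) - EF(current) = 33 - 33 = 0

0


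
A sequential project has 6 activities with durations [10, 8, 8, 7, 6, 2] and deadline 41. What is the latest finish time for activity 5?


LF(activity 5) = deadline - sum of successor durations
Successors: activities 6 through 6 with durations [2]
Sum of successor durations = 2
LF = 41 - 2 = 39

39


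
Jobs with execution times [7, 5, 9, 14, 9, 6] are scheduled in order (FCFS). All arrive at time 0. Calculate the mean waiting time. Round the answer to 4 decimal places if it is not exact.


FCFS order (as given): [7, 5, 9, 14, 9, 6]
Waiting times:
  Job 1: wait = 0
  Job 2: wait = 7
  Job 3: wait = 12
  Job 4: wait = 21
  Job 5: wait = 35
  Job 6: wait = 44
Sum of waiting times = 119
Average waiting time = 119/6 = 19.8333

19.8333


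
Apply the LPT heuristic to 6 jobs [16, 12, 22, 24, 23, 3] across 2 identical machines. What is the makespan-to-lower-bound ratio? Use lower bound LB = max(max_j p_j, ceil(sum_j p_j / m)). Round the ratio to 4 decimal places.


LPT order: [24, 23, 22, 16, 12, 3]
Machine loads after assignment: [52, 48]
LPT makespan = 52
Lower bound = max(max_job, ceil(total/2)) = max(24, 50) = 50
Ratio = 52 / 50 = 1.04

1.04


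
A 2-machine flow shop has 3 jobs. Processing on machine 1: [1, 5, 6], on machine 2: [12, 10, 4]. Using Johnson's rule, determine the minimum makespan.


Apply Johnson's rule:
  Group 1 (a <= b): [(1, 1, 12), (2, 5, 10)]
  Group 2 (a > b): [(3, 6, 4)]
Optimal job order: [1, 2, 3]
Schedule:
  Job 1: M1 done at 1, M2 done at 13
  Job 2: M1 done at 6, M2 done at 23
  Job 3: M1 done at 12, M2 done at 27
Makespan = 27

27


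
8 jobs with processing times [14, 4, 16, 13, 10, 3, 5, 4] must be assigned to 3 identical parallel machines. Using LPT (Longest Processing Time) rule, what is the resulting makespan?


Sort jobs in decreasing order (LPT): [16, 14, 13, 10, 5, 4, 4, 3]
Assign each job to the least loaded machine:
  Machine 1: jobs [16, 4, 3], load = 23
  Machine 2: jobs [14, 5, 4], load = 23
  Machine 3: jobs [13, 10], load = 23
Makespan = max load = 23

23


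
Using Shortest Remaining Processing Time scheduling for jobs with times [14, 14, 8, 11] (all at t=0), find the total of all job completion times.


Since all jobs arrive at t=0, SRPT equals SPT ordering.
SPT order: [8, 11, 14, 14]
Completion times:
  Job 1: p=8, C=8
  Job 2: p=11, C=19
  Job 3: p=14, C=33
  Job 4: p=14, C=47
Total completion time = 8 + 19 + 33 + 47 = 107

107


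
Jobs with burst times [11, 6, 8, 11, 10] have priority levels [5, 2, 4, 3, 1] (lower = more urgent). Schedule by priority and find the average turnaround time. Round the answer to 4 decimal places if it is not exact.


Sort by priority (ascending = highest first):
Order: [(1, 10), (2, 6), (3, 11), (4, 8), (5, 11)]
Completion times:
  Priority 1, burst=10, C=10
  Priority 2, burst=6, C=16
  Priority 3, burst=11, C=27
  Priority 4, burst=8, C=35
  Priority 5, burst=11, C=46
Average turnaround = 134/5 = 26.8

26.8


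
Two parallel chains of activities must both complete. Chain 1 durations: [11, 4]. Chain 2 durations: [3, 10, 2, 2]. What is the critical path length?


Path A total = 11 + 4 = 15
Path B total = 3 + 10 + 2 + 2 = 17
Critical path = longest path = max(15, 17) = 17

17


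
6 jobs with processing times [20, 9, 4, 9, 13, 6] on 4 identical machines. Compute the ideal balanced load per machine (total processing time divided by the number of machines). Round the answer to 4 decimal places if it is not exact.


Total processing time = 20 + 9 + 4 + 9 + 13 + 6 = 61
Number of machines = 4
Ideal balanced load = 61 / 4 = 15.25

15.25


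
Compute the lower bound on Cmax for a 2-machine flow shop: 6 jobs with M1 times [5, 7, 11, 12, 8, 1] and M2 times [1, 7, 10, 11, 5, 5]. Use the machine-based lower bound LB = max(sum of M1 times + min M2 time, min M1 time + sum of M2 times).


LB1 = sum(M1 times) + min(M2 times) = 44 + 1 = 45
LB2 = min(M1 times) + sum(M2 times) = 1 + 39 = 40
Lower bound = max(LB1, LB2) = max(45, 40) = 45

45


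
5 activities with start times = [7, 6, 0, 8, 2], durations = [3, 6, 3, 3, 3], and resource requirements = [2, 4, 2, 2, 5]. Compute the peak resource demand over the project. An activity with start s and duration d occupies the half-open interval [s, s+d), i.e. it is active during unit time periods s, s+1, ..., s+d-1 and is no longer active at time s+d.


Each activity i is active on [start_i, start_i + duration_i).
Compute total resource usage per time slot:
  t=0: active resources = [2], total = 2
  t=1: active resources = [2], total = 2
  t=2: active resources = [2, 5], total = 7
  t=3: active resources = [5], total = 5
  t=4: active resources = [5], total = 5
  t=5: active resources = [], total = 0
  t=6: active resources = [4], total = 4
  t=7: active resources = [2, 4], total = 6
  t=8: active resources = [2, 4, 2], total = 8
  t=9: active resources = [2, 4, 2], total = 8
  t=10: active resources = [4, 2], total = 6
  t=11: active resources = [4], total = 4
Peak resource demand = 8

8


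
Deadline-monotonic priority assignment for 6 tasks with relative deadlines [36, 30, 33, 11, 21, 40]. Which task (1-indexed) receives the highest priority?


Sort tasks by relative deadline (ascending):
  Task 4: deadline = 11
  Task 5: deadline = 21
  Task 2: deadline = 30
  Task 3: deadline = 33
  Task 1: deadline = 36
  Task 6: deadline = 40
Priority order (highest first): [4, 5, 2, 3, 1, 6]
Highest priority task = 4

4


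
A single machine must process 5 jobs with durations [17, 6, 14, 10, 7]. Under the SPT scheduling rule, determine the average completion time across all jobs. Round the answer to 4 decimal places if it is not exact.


Sort jobs by processing time (SPT order): [6, 7, 10, 14, 17]
Compute completion times sequentially:
  Job 1: processing = 6, completes at 6
  Job 2: processing = 7, completes at 13
  Job 3: processing = 10, completes at 23
  Job 4: processing = 14, completes at 37
  Job 5: processing = 17, completes at 54
Sum of completion times = 133
Average completion time = 133/5 = 26.6

26.6


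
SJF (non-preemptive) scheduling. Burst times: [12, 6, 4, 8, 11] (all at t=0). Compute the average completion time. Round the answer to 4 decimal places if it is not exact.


SJF order (ascending): [4, 6, 8, 11, 12]
Completion times:
  Job 1: burst=4, C=4
  Job 2: burst=6, C=10
  Job 3: burst=8, C=18
  Job 4: burst=11, C=29
  Job 5: burst=12, C=41
Average completion = 102/5 = 20.4

20.4


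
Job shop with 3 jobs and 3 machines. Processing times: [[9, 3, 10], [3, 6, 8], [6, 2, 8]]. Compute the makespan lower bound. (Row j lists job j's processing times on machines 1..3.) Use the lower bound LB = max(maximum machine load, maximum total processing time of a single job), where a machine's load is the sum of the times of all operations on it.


Machine loads:
  Machine 1: 9 + 3 + 6 = 18
  Machine 2: 3 + 6 + 2 = 11
  Machine 3: 10 + 8 + 8 = 26
Max machine load = 26
Job totals:
  Job 1: 22
  Job 2: 17
  Job 3: 16
Max job total = 22
Lower bound = max(26, 22) = 26

26


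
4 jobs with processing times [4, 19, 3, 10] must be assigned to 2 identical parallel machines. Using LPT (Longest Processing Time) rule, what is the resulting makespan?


Sort jobs in decreasing order (LPT): [19, 10, 4, 3]
Assign each job to the least loaded machine:
  Machine 1: jobs [19], load = 19
  Machine 2: jobs [10, 4, 3], load = 17
Makespan = max load = 19

19


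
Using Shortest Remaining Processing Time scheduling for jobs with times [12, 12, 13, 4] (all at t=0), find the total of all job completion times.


Since all jobs arrive at t=0, SRPT equals SPT ordering.
SPT order: [4, 12, 12, 13]
Completion times:
  Job 1: p=4, C=4
  Job 2: p=12, C=16
  Job 3: p=12, C=28
  Job 4: p=13, C=41
Total completion time = 4 + 16 + 28 + 41 = 89

89


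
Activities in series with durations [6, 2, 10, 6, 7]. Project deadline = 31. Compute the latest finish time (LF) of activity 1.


LF(activity 1) = deadline - sum of successor durations
Successors: activities 2 through 5 with durations [2, 10, 6, 7]
Sum of successor durations = 25
LF = 31 - 25 = 6

6


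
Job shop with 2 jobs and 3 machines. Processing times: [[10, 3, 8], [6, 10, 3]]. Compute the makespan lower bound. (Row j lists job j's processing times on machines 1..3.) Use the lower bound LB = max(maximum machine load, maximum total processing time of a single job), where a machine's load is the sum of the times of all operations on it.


Machine loads:
  Machine 1: 10 + 6 = 16
  Machine 2: 3 + 10 = 13
  Machine 3: 8 + 3 = 11
Max machine load = 16
Job totals:
  Job 1: 21
  Job 2: 19
Max job total = 21
Lower bound = max(16, 21) = 21

21


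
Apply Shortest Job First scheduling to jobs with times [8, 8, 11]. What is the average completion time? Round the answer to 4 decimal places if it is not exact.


SJF order (ascending): [8, 8, 11]
Completion times:
  Job 1: burst=8, C=8
  Job 2: burst=8, C=16
  Job 3: burst=11, C=27
Average completion = 51/3 = 17.0

17.0


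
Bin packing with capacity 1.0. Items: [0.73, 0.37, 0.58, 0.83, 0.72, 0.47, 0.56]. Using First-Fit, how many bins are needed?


Place items sequentially using First-Fit:
  Item 0.73 -> new Bin 1
  Item 0.37 -> new Bin 2
  Item 0.58 -> Bin 2 (now 0.95)
  Item 0.83 -> new Bin 3
  Item 0.72 -> new Bin 4
  Item 0.47 -> new Bin 5
  Item 0.56 -> new Bin 6
Total bins used = 6

6


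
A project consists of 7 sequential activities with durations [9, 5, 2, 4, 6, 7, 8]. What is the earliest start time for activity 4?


Activity 4 starts after activities 1 through 3 complete.
Predecessor durations: [9, 5, 2]
ES = 9 + 5 + 2 = 16

16


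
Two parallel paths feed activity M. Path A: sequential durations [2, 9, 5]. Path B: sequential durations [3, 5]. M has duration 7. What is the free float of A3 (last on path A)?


ES(A3) = sum of predecessors on chain A = 11
EF(A3) = ES + duration = 11 + 5 = 16
Successor of A3 is M. ES(M) = max(sum(A), sum(B)) = max(16, 8) = 16
Free float = ES(successor) - EF(current) = 16 - 16 = 0

0


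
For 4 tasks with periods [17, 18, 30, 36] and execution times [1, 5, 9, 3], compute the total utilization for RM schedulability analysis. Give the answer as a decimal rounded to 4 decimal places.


Compute individual utilizations (exact fractions):
  Task 1: C/T = 1/17 (approx. 0.0588)
  Task 2: C/T = 5/18 (approx. 0.2778)
  Task 3: C/T = 9/30 = 3/10 (approx. 0.3)
  Task 4: C/T = 3/36 = 1/12 (approx. 0.0833)
Total utilization U = 1/17 + 5/18 + 3/10 + 1/12 = 2203/3060
Rounded to 4 decimal places: U = 0.7199
RM (Liu & Layland) bound for 4 tasks = 0.756828; compare with U = 2203/3060 (approx. 0.719935)
U <= bound, so schedulable by RM sufficient condition.

0.7199


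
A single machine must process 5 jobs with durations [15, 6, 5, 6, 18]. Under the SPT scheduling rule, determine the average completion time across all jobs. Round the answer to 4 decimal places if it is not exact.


Sort jobs by processing time (SPT order): [5, 6, 6, 15, 18]
Compute completion times sequentially:
  Job 1: processing = 5, completes at 5
  Job 2: processing = 6, completes at 11
  Job 3: processing = 6, completes at 17
  Job 4: processing = 15, completes at 32
  Job 5: processing = 18, completes at 50
Sum of completion times = 115
Average completion time = 115/5 = 23.0

23.0


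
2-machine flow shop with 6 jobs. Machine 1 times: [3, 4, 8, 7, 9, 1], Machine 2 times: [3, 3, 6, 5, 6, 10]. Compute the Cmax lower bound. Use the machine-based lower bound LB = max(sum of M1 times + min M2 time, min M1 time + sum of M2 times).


LB1 = sum(M1 times) + min(M2 times) = 32 + 3 = 35
LB2 = min(M1 times) + sum(M2 times) = 1 + 33 = 34
Lower bound = max(LB1, LB2) = max(35, 34) = 35

35


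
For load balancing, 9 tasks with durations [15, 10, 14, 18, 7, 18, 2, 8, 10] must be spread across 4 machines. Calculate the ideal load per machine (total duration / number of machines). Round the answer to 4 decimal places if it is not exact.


Total processing time = 15 + 10 + 14 + 18 + 7 + 18 + 2 + 8 + 10 = 102
Number of machines = 4
Ideal balanced load = 102 / 4 = 25.5

25.5


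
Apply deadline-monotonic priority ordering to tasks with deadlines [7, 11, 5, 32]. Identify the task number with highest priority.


Sort tasks by relative deadline (ascending):
  Task 3: deadline = 5
  Task 1: deadline = 7
  Task 2: deadline = 11
  Task 4: deadline = 32
Priority order (highest first): [3, 1, 2, 4]
Highest priority task = 3

3


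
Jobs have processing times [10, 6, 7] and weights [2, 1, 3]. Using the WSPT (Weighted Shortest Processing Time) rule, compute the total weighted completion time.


Compute p/w ratios and sort ascending (WSPT): [(7, 3), (10, 2), (6, 1)]
Compute weighted completion times:
  Job (p=7,w=3): C=7, w*C=3*7=21
  Job (p=10,w=2): C=17, w*C=2*17=34
  Job (p=6,w=1): C=23, w*C=1*23=23
Total weighted completion time = 78

78


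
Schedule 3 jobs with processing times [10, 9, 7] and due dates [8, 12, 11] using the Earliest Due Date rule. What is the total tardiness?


Sort by due date (EDD order): [(10, 8), (7, 11), (9, 12)]
Compute completion times and tardiness:
  Job 1: p=10, d=8, C=10, tardiness=max(0,10-8)=2
  Job 2: p=7, d=11, C=17, tardiness=max(0,17-11)=6
  Job 3: p=9, d=12, C=26, tardiness=max(0,26-12)=14
Total tardiness = 22

22


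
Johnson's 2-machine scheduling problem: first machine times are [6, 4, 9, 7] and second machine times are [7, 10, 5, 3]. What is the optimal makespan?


Apply Johnson's rule:
  Group 1 (a <= b): [(2, 4, 10), (1, 6, 7)]
  Group 2 (a > b): [(3, 9, 5), (4, 7, 3)]
Optimal job order: [2, 1, 3, 4]
Schedule:
  Job 2: M1 done at 4, M2 done at 14
  Job 1: M1 done at 10, M2 done at 21
  Job 3: M1 done at 19, M2 done at 26
  Job 4: M1 done at 26, M2 done at 29
Makespan = 29

29


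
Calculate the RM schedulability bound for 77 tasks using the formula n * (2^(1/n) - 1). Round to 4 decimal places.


Compute 2^(1/77) = 1.0090425505
Subtract 1: 1.0090425505 - 1 = 0.0090425505
Multiply by n: 77 * 0.0090425505 = 0.6962763885
Round to 4 dp: 0.6963

0.6963


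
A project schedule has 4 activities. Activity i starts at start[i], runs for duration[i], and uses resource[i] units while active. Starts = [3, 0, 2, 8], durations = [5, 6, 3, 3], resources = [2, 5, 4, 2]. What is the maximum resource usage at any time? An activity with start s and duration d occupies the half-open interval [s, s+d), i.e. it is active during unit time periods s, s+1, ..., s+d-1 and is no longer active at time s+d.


Each activity i is active on [start_i, start_i + duration_i).
Compute total resource usage per time slot:
  t=0: active resources = [5], total = 5
  t=1: active resources = [5], total = 5
  t=2: active resources = [5, 4], total = 9
  t=3: active resources = [2, 5, 4], total = 11
  t=4: active resources = [2, 5, 4], total = 11
  t=5: active resources = [2, 5], total = 7
  t=6: active resources = [2], total = 2
  t=7: active resources = [2], total = 2
  t=8: active resources = [2], total = 2
  t=9: active resources = [2], total = 2
  t=10: active resources = [2], total = 2
Peak resource demand = 11

11


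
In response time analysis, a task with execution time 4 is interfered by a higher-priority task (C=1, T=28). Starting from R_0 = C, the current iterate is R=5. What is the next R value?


R_next = C + ceil(R_prev / T_hp) * C_hp
ceil(5 / 28) = ceil(0.1786) = 1
Interference = 1 * 1 = 1
R_next = 4 + 1 = 5
R_next = R_prev, so the iteration has converged (response time = 5).

5


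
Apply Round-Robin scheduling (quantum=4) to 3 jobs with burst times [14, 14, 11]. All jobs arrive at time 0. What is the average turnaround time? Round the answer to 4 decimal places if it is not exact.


Time quantum = 4
Execution trace:
  J1 runs 4 units, time = 4
  J2 runs 4 units, time = 8
  J3 runs 4 units, time = 12
  J1 runs 4 units, time = 16
  J2 runs 4 units, time = 20
  J3 runs 4 units, time = 24
  J1 runs 4 units, time = 28
  J2 runs 4 units, time = 32
  J3 runs 3 units, time = 35
  J1 runs 2 units, time = 37
  J2 runs 2 units, time = 39
Finish times: [37, 39, 35]
Average turnaround = 111/3 = 37.0

37.0


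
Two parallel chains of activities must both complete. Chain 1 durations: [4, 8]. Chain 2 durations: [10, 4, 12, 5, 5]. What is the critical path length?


Path A total = 4 + 8 = 12
Path B total = 10 + 4 + 12 + 5 + 5 = 36
Critical path = longest path = max(12, 36) = 36

36


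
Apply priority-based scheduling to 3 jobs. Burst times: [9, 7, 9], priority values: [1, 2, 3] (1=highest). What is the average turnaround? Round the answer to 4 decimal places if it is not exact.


Sort by priority (ascending = highest first):
Order: [(1, 9), (2, 7), (3, 9)]
Completion times:
  Priority 1, burst=9, C=9
  Priority 2, burst=7, C=16
  Priority 3, burst=9, C=25
Average turnaround = 50/3 = 16.6667

16.6667


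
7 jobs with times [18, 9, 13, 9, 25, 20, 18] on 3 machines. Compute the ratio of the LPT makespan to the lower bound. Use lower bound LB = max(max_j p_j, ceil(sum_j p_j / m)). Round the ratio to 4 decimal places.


LPT order: [25, 20, 18, 18, 13, 9, 9]
Machine loads after assignment: [34, 42, 36]
LPT makespan = 42
Lower bound = max(max_job, ceil(total/3)) = max(25, 38) = 38
Ratio = 42 / 38 = 1.1053

1.1053


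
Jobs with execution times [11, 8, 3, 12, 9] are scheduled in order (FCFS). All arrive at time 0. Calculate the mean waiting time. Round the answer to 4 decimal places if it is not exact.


FCFS order (as given): [11, 8, 3, 12, 9]
Waiting times:
  Job 1: wait = 0
  Job 2: wait = 11
  Job 3: wait = 19
  Job 4: wait = 22
  Job 5: wait = 34
Sum of waiting times = 86
Average waiting time = 86/5 = 17.2

17.2


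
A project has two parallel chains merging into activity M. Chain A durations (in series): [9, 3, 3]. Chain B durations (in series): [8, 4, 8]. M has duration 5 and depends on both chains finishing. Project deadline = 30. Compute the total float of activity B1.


Forward pass: ES(B1) = sum of predecessors on chain B = 0
EF = ES + duration = 0 + 8 = 8
Backward pass: LF(M) = deadline = 30; LS(M) = 30 - 5 = 25
LF(B1) = LS(M) - sum(successors on chain B) = 25 - 12 = 13
LS = LF - duration = 13 - 8 = 5
Total float = LS - ES = 5 - 0 = 5

5


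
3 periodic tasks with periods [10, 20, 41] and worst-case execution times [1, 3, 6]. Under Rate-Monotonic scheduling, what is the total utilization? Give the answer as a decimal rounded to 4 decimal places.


Compute individual utilizations (exact fractions):
  Task 1: C/T = 1/10 (approx. 0.1)
  Task 2: C/T = 3/20 (approx. 0.15)
  Task 3: C/T = 6/41 (approx. 0.1463)
Total utilization U = 1/10 + 3/20 + 6/41 = 65/164
Rounded to 4 decimal places: U = 0.3963
RM (Liu & Layland) bound for 3 tasks = 0.779763; compare with U = 65/164 (approx. 0.396341)
U <= bound, so schedulable by RM sufficient condition.

0.3963


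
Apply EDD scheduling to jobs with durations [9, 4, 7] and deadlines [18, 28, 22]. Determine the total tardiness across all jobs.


Sort by due date (EDD order): [(9, 18), (7, 22), (4, 28)]
Compute completion times and tardiness:
  Job 1: p=9, d=18, C=9, tardiness=max(0,9-18)=0
  Job 2: p=7, d=22, C=16, tardiness=max(0,16-22)=0
  Job 3: p=4, d=28, C=20, tardiness=max(0,20-28)=0
Total tardiness = 0

0


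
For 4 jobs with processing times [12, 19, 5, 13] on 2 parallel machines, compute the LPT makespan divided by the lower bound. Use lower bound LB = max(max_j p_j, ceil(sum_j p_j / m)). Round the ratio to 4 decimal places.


LPT order: [19, 13, 12, 5]
Machine loads after assignment: [24, 25]
LPT makespan = 25
Lower bound = max(max_job, ceil(total/2)) = max(19, 25) = 25
Ratio = 25 / 25 = 1.0

1.0


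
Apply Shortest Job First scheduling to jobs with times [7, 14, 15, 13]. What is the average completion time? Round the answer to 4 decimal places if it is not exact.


SJF order (ascending): [7, 13, 14, 15]
Completion times:
  Job 1: burst=7, C=7
  Job 2: burst=13, C=20
  Job 3: burst=14, C=34
  Job 4: burst=15, C=49
Average completion = 110/4 = 27.5

27.5


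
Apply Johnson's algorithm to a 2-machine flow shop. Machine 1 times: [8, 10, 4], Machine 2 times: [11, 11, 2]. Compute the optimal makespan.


Apply Johnson's rule:
  Group 1 (a <= b): [(1, 8, 11), (2, 10, 11)]
  Group 2 (a > b): [(3, 4, 2)]
Optimal job order: [1, 2, 3]
Schedule:
  Job 1: M1 done at 8, M2 done at 19
  Job 2: M1 done at 18, M2 done at 30
  Job 3: M1 done at 22, M2 done at 32
Makespan = 32

32


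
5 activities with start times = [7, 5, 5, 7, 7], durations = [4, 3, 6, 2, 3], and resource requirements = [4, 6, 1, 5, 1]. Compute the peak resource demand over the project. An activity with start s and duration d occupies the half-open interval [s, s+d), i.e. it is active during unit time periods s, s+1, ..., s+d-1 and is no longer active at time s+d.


Each activity i is active on [start_i, start_i + duration_i).
Compute total resource usage per time slot:
  t=0: active resources = [], total = 0
  t=1: active resources = [], total = 0
  t=2: active resources = [], total = 0
  t=3: active resources = [], total = 0
  t=4: active resources = [], total = 0
  t=5: active resources = [6, 1], total = 7
  t=6: active resources = [6, 1], total = 7
  t=7: active resources = [4, 6, 1, 5, 1], total = 17
  t=8: active resources = [4, 1, 5, 1], total = 11
  t=9: active resources = [4, 1, 1], total = 6
  t=10: active resources = [4, 1], total = 5
Peak resource demand = 17

17


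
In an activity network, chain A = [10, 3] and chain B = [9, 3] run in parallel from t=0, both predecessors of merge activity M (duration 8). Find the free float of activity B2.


ES(B2) = sum of predecessors on chain B = 9
EF(B2) = ES + duration = 9 + 3 = 12
Successor of B2 is M. ES(M) = max(sum(A), sum(B)) = max(13, 12) = 13
Free float = ES(successor) - EF(current) = 13 - 12 = 1

1


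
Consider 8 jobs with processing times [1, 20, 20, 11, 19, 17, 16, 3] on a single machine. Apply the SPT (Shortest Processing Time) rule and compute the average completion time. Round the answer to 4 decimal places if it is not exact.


Sort jobs by processing time (SPT order): [1, 3, 11, 16, 17, 19, 20, 20]
Compute completion times sequentially:
  Job 1: processing = 1, completes at 1
  Job 2: processing = 3, completes at 4
  Job 3: processing = 11, completes at 15
  Job 4: processing = 16, completes at 31
  Job 5: processing = 17, completes at 48
  Job 6: processing = 19, completes at 67
  Job 7: processing = 20, completes at 87
  Job 8: processing = 20, completes at 107
Sum of completion times = 360
Average completion time = 360/8 = 45.0

45.0


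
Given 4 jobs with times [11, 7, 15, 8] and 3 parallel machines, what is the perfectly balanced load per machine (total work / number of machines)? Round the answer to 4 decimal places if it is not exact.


Total processing time = 11 + 7 + 15 + 8 = 41
Number of machines = 3
Ideal balanced load = 41 / 3 = 13.6667

13.6667


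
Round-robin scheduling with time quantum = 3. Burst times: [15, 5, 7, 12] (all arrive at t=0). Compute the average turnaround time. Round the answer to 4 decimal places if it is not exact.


Time quantum = 3
Execution trace:
  J1 runs 3 units, time = 3
  J2 runs 3 units, time = 6
  J3 runs 3 units, time = 9
  J4 runs 3 units, time = 12
  J1 runs 3 units, time = 15
  J2 runs 2 units, time = 17
  J3 runs 3 units, time = 20
  J4 runs 3 units, time = 23
  J1 runs 3 units, time = 26
  J3 runs 1 units, time = 27
  J4 runs 3 units, time = 30
  J1 runs 3 units, time = 33
  J4 runs 3 units, time = 36
  J1 runs 3 units, time = 39
Finish times: [39, 17, 27, 36]
Average turnaround = 119/4 = 29.75

29.75


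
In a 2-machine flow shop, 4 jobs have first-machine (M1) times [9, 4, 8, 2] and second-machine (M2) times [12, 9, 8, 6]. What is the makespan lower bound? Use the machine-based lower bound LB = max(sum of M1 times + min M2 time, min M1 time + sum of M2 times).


LB1 = sum(M1 times) + min(M2 times) = 23 + 6 = 29
LB2 = min(M1 times) + sum(M2 times) = 2 + 35 = 37
Lower bound = max(LB1, LB2) = max(29, 37) = 37

37
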